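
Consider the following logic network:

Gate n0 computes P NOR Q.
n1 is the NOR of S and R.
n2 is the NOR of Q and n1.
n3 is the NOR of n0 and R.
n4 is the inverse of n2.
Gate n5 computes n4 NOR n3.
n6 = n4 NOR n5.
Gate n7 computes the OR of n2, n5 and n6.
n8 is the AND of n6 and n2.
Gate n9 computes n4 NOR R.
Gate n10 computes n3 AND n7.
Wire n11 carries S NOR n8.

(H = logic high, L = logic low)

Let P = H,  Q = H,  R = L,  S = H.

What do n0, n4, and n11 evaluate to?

n0 = L; n4 = H; n11 = L

n0 = P NOR Q = H NOR H = L
n1 = S NOR R = H NOR L = L
n2 = Q NOR n1 = H NOR L = L
n3 = n0 NOR R = L NOR L = H
n4 = NOT n2 = NOT L = H
n5 = n4 NOR n3 = H NOR H = L
n6 = n4 NOR n5 = H NOR L = L
n8 = n6 AND n2 = L AND L = L
n11 = S NOR n8 = H NOR L = L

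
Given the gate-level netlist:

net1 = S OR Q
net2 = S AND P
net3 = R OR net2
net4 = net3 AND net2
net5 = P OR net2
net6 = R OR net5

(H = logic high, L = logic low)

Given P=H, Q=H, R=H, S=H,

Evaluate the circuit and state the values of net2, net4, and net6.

net2 = H, net4 = H, net6 = H

net2 = S AND P = H AND H = H
net3 = R OR net2 = H OR H = H
net4 = net3 AND net2 = H AND H = H
net5 = P OR net2 = H OR H = H
net6 = R OR net5 = H OR H = H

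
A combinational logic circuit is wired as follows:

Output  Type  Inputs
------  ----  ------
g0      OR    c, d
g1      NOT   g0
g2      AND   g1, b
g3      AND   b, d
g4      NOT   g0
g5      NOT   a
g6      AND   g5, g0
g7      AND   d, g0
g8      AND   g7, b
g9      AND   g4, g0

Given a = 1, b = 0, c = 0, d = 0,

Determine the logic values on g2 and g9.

g2 = 0, g9 = 0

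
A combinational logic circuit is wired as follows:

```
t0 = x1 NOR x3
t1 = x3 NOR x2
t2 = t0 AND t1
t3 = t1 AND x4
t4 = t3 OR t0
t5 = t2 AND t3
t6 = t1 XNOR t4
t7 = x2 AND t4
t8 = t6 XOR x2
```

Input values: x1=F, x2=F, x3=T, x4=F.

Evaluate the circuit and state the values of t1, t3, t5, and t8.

t0 = x1 NOR x3 = F NOR T = F
t1 = x3 NOR x2 = T NOR F = F
t2 = t0 AND t1 = F AND F = F
t3 = t1 AND x4 = F AND F = F
t4 = t3 OR t0 = F OR F = F
t5 = t2 AND t3 = F AND F = F
t6 = t1 XNOR t4 = F XNOR F = T
t8 = t6 XOR x2 = T XOR F = T

t1 = F; t3 = F; t5 = F; t8 = T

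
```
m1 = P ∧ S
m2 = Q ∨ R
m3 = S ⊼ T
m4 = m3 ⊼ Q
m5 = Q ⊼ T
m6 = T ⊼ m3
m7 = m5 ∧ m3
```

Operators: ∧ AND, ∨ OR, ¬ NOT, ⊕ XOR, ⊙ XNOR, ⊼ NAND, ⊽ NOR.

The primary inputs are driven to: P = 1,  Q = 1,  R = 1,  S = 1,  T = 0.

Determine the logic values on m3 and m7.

m3 = 1, m7 = 1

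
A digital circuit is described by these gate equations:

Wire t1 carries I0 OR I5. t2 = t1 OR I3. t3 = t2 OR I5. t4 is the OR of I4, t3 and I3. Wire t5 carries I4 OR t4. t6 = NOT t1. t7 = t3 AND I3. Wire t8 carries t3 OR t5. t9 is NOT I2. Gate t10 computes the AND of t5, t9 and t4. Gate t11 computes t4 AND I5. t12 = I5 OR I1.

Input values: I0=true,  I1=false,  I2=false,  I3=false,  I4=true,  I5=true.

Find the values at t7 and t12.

t7 = false; t12 = true

t1 = I0 OR I5 = true OR true = true
t2 = t1 OR I3 = true OR false = true
t3 = t2 OR I5 = true OR true = true
t7 = t3 AND I3 = true AND false = false
t12 = I5 OR I1 = true OR false = true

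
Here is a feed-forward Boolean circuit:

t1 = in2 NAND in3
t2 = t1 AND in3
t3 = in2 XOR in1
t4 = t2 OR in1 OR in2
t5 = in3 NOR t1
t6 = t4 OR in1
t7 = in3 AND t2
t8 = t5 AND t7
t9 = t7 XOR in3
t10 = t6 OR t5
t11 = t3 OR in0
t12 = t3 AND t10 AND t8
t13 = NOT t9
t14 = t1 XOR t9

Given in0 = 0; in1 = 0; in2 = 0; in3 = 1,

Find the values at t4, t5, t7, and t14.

t4 = 1, t5 = 0, t7 = 1, t14 = 1

t1 = in2 NAND in3 = 0 NAND 1 = 1
t2 = t1 AND in3 = 1 AND 1 = 1
t4 = t2 OR in1 OR in2 = 1 OR 0 OR 0 = 1
t5 = in3 NOR t1 = 1 NOR 1 = 0
t7 = in3 AND t2 = 1 AND 1 = 1
t9 = t7 XOR in3 = 1 XOR 1 = 0
t14 = t1 XOR t9 = 1 XOR 0 = 1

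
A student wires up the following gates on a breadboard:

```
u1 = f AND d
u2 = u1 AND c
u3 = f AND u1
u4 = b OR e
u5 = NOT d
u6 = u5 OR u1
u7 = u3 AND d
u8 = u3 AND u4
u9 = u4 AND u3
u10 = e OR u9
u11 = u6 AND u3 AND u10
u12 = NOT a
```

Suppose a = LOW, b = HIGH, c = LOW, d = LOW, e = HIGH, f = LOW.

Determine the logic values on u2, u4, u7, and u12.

u2 = LOW; u4 = HIGH; u7 = LOW; u12 = HIGH

u1 = f AND d = LOW AND LOW = LOW
u2 = u1 AND c = LOW AND LOW = LOW
u3 = f AND u1 = LOW AND LOW = LOW
u4 = b OR e = HIGH OR HIGH = HIGH
u7 = u3 AND d = LOW AND LOW = LOW
u12 = NOT a = NOT LOW = HIGH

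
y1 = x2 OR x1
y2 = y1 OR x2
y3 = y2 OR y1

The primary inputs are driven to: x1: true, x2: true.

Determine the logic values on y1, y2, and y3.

y1 = true, y2 = true, y3 = true

y1 = x2 OR x1 = true OR true = true
y2 = y1 OR x2 = true OR true = true
y3 = y2 OR y1 = true OR true = true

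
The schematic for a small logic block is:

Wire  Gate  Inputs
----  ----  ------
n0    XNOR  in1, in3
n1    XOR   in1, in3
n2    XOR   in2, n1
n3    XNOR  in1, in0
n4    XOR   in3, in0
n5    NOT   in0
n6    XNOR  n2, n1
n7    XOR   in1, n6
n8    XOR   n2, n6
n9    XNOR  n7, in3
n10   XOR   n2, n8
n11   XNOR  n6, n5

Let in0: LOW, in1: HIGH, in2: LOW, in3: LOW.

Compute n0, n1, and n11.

n0 = in1 XNOR in3 = HIGH XNOR LOW = LOW
n1 = in1 XOR in3 = HIGH XOR LOW = HIGH
n2 = in2 XOR n1 = LOW XOR HIGH = HIGH
n5 = NOT in0 = NOT LOW = HIGH
n6 = n2 XNOR n1 = HIGH XNOR HIGH = HIGH
n11 = n6 XNOR n5 = HIGH XNOR HIGH = HIGH

n0 = LOW, n1 = HIGH, n11 = HIGH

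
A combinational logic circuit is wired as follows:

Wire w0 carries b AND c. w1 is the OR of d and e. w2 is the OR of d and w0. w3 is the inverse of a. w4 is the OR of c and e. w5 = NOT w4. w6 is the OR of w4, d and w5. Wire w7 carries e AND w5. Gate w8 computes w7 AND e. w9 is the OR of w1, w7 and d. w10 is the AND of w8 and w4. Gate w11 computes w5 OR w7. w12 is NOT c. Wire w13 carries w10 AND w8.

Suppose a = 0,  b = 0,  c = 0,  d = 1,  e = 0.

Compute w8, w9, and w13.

w8 = 0  w9 = 1  w13 = 0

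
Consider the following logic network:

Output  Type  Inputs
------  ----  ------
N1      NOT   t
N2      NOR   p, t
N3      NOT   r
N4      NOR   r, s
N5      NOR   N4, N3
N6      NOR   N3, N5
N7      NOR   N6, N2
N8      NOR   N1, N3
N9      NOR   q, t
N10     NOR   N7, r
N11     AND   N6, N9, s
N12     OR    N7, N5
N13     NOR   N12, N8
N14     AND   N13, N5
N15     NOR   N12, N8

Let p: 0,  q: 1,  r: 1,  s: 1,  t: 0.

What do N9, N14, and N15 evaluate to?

N1 = NOT t = NOT 0 = 1
N2 = p NOR t = 0 NOR 0 = 1
N3 = NOT r = NOT 1 = 0
N4 = r NOR s = 1 NOR 1 = 0
N5 = N4 NOR N3 = 0 NOR 0 = 1
N6 = N3 NOR N5 = 0 NOR 1 = 0
N7 = N6 NOR N2 = 0 NOR 1 = 0
N8 = N1 NOR N3 = 1 NOR 0 = 0
N9 = q NOR t = 1 NOR 0 = 0
N12 = N7 OR N5 = 0 OR 1 = 1
N13 = N12 NOR N8 = 1 NOR 0 = 0
N14 = N13 AND N5 = 0 AND 1 = 0
N15 = N12 NOR N8 = 1 NOR 0 = 0

N9 = 0, N14 = 0, N15 = 0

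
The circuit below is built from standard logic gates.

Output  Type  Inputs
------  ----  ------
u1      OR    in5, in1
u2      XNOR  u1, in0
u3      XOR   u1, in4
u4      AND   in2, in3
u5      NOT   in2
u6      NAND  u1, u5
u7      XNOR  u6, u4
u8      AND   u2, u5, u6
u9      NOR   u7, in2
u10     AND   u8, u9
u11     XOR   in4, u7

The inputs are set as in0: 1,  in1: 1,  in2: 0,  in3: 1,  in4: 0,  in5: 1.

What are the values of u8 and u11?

u1 = in5 OR in1 = 1 OR 1 = 1
u2 = u1 XNOR in0 = 1 XNOR 1 = 1
u4 = in2 AND in3 = 0 AND 1 = 0
u5 = NOT in2 = NOT 0 = 1
u6 = u1 NAND u5 = 1 NAND 1 = 0
u7 = u6 XNOR u4 = 0 XNOR 0 = 1
u8 = u2 AND u5 AND u6 = 1 AND 1 AND 0 = 0
u11 = in4 XOR u7 = 0 XOR 1 = 1

u8 = 0; u11 = 1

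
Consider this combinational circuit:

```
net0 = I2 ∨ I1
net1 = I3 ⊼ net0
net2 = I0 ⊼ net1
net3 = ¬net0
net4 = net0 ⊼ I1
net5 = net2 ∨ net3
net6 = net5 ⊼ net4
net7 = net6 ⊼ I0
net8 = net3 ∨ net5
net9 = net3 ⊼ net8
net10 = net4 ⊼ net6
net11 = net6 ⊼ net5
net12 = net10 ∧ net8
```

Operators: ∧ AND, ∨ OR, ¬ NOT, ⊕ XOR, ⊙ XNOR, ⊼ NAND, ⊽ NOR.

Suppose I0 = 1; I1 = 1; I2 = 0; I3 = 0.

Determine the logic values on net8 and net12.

net8 = 0; net12 = 0

net0 = I2 OR I1 = 0 OR 1 = 1
net1 = I3 NAND net0 = 0 NAND 1 = 1
net2 = I0 NAND net1 = 1 NAND 1 = 0
net3 = NOT net0 = NOT 1 = 0
net4 = net0 NAND I1 = 1 NAND 1 = 0
net5 = net2 OR net3 = 0 OR 0 = 0
net6 = net5 NAND net4 = 0 NAND 0 = 1
net8 = net3 OR net5 = 0 OR 0 = 0
net10 = net4 NAND net6 = 0 NAND 1 = 1
net12 = net10 AND net8 = 1 AND 0 = 0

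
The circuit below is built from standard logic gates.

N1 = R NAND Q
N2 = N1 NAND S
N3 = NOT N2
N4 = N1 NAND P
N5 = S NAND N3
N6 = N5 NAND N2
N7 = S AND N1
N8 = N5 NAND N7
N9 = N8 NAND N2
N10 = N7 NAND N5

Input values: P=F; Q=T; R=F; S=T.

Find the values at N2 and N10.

N2 = F; N10 = T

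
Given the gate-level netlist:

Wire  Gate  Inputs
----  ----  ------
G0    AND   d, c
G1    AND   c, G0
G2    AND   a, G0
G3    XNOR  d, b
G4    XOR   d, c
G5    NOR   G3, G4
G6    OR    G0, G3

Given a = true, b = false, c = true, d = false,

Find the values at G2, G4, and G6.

G2 = false, G4 = true, G6 = true

G0 = d AND c = false AND true = false
G2 = a AND G0 = true AND false = false
G3 = d XNOR b = false XNOR false = true
G4 = d XOR c = false XOR true = true
G6 = G0 OR G3 = false OR true = true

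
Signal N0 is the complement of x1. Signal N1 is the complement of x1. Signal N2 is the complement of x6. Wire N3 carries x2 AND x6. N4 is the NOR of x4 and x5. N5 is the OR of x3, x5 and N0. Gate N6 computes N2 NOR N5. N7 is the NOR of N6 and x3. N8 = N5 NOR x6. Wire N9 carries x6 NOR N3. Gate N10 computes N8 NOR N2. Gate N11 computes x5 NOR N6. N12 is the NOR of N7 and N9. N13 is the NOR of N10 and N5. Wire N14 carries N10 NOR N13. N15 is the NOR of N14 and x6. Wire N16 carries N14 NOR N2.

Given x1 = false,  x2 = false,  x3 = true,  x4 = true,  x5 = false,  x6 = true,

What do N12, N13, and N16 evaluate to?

N0 = NOT x1 = NOT false = true
N2 = NOT x6 = NOT true = false
N3 = x2 AND x6 = false AND true = false
N5 = x3 OR x5 OR N0 = true OR false OR true = true
N6 = N2 NOR N5 = false NOR true = false
N7 = N6 NOR x3 = false NOR true = false
N8 = N5 NOR x6 = true NOR true = false
N9 = x6 NOR N3 = true NOR false = false
N10 = N8 NOR N2 = false NOR false = true
N12 = N7 NOR N9 = false NOR false = true
N13 = N10 NOR N5 = true NOR true = false
N14 = N10 NOR N13 = true NOR false = false
N16 = N14 NOR N2 = false NOR false = true

N12 = true; N13 = false; N16 = true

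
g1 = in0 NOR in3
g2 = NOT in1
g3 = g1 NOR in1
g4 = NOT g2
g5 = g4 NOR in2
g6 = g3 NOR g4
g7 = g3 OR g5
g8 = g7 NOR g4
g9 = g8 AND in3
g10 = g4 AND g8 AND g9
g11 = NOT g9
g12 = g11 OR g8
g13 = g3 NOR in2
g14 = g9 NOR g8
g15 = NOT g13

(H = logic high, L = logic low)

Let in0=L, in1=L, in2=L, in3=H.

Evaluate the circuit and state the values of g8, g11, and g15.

g8 = L; g11 = H; g15 = H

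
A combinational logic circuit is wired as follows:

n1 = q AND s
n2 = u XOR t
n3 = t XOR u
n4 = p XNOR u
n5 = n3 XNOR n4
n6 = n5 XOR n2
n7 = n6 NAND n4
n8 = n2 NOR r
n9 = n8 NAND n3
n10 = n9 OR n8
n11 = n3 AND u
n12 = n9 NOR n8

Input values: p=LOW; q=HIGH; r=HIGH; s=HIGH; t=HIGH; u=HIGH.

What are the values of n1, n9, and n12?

n1 = HIGH; n9 = HIGH; n12 = LOW

n1 = q AND s = HIGH AND HIGH = HIGH
n2 = u XOR t = HIGH XOR HIGH = LOW
n3 = t XOR u = HIGH XOR HIGH = LOW
n8 = n2 NOR r = LOW NOR HIGH = LOW
n9 = n8 NAND n3 = LOW NAND LOW = HIGH
n12 = n9 NOR n8 = HIGH NOR LOW = LOW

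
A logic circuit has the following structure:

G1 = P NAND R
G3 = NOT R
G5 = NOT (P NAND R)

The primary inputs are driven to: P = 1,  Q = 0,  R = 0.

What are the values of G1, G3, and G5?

G1 = 1 NAND 0 = 1
G3 = NOT 0 = 1
G5 = NOT (1 NAND 0) = 0

G1 = 1, G3 = 1, G5 = 0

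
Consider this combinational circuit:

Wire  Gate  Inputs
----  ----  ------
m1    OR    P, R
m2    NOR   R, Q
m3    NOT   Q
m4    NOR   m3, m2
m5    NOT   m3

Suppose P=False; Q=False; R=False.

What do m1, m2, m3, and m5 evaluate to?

m1 = False  m2 = True  m3 = True  m5 = False

m1 = P OR R = False OR False = False
m2 = R NOR Q = False NOR False = True
m3 = NOT Q = NOT False = True
m5 = NOT m3 = NOT True = False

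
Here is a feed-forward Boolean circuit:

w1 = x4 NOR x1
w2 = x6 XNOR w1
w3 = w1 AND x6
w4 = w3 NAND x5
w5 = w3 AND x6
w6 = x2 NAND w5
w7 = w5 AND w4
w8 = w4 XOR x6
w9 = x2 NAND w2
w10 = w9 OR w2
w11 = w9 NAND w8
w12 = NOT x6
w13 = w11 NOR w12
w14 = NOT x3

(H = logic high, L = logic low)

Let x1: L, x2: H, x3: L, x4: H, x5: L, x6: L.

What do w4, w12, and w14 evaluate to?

w4 = H, w12 = H, w14 = H

w1 = x4 NOR x1 = H NOR L = L
w3 = w1 AND x6 = L AND L = L
w4 = w3 NAND x5 = L NAND L = H
w12 = NOT x6 = NOT L = H
w14 = NOT x3 = NOT L = H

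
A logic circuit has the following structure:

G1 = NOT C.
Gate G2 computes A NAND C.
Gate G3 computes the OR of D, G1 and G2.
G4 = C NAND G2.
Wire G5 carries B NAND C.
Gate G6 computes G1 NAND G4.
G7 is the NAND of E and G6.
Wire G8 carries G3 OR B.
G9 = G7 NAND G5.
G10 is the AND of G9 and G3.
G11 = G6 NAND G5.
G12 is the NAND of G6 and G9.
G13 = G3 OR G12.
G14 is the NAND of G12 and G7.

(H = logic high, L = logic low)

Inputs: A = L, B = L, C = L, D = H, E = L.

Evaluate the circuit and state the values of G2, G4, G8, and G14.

G2 = H, G4 = H, G8 = H, G14 = L

G1 = NOT C = NOT L = H
G2 = A NAND C = L NAND L = H
G3 = D OR G1 OR G2 = H OR H OR H = H
G4 = C NAND G2 = L NAND H = H
G5 = B NAND C = L NAND L = H
G6 = G1 NAND G4 = H NAND H = L
G7 = E NAND G6 = L NAND L = H
G8 = G3 OR B = H OR L = H
G9 = G7 NAND G5 = H NAND H = L
G12 = G6 NAND G9 = L NAND L = H
G14 = G12 NAND G7 = H NAND H = L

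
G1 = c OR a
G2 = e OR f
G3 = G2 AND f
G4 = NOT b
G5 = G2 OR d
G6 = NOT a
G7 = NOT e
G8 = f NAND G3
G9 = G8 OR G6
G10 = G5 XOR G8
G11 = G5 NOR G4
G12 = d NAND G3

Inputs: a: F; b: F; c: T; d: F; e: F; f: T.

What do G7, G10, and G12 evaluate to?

G7 = T, G10 = T, G12 = T

G2 = e OR f = F OR T = T
G3 = G2 AND f = T AND T = T
G5 = G2 OR d = T OR F = T
G7 = NOT e = NOT F = T
G8 = f NAND G3 = T NAND T = F
G10 = G5 XOR G8 = T XOR F = T
G12 = d NAND G3 = F NAND T = T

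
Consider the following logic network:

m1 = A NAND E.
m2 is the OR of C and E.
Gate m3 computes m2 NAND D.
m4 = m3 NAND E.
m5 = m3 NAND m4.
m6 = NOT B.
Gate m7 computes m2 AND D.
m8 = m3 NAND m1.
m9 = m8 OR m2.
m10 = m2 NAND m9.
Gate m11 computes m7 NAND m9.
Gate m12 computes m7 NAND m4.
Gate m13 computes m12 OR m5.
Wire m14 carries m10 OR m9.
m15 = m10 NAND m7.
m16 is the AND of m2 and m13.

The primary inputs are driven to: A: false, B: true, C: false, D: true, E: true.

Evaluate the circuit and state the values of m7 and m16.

m2 = C OR E = false OR true = true
m3 = m2 NAND D = true NAND true = false
m4 = m3 NAND E = false NAND true = true
m5 = m3 NAND m4 = false NAND true = true
m7 = m2 AND D = true AND true = true
m12 = m7 NAND m4 = true NAND true = false
m13 = m12 OR m5 = false OR true = true
m16 = m2 AND m13 = true AND true = true

m7 = true, m16 = true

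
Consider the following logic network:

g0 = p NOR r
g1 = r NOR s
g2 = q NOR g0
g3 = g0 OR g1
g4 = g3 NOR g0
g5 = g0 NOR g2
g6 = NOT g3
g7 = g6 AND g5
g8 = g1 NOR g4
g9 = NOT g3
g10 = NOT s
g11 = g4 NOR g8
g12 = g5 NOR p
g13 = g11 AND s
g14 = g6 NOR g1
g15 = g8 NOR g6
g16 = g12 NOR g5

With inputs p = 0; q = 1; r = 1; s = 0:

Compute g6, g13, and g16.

g6 = 1; g13 = 0; g16 = 0

g0 = p NOR r = 0 NOR 1 = 0
g1 = r NOR s = 1 NOR 0 = 0
g2 = q NOR g0 = 1 NOR 0 = 0
g3 = g0 OR g1 = 0 OR 0 = 0
g4 = g3 NOR g0 = 0 NOR 0 = 1
g5 = g0 NOR g2 = 0 NOR 0 = 1
g6 = NOT g3 = NOT 0 = 1
g8 = g1 NOR g4 = 0 NOR 1 = 0
g11 = g4 NOR g8 = 1 NOR 0 = 0
g12 = g5 NOR p = 1 NOR 0 = 0
g13 = g11 AND s = 0 AND 0 = 0
g16 = g12 NOR g5 = 0 NOR 1 = 0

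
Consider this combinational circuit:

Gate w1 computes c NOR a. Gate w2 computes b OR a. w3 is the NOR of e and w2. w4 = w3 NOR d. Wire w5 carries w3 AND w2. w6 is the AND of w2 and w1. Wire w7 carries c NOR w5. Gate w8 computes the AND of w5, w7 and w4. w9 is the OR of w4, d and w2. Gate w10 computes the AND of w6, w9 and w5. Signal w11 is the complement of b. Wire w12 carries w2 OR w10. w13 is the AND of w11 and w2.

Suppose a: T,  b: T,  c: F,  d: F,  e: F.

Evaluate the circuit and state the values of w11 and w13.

w11 = F; w13 = F

w2 = b OR a = T OR T = T
w11 = NOT b = NOT T = F
w13 = w11 AND w2 = F AND T = F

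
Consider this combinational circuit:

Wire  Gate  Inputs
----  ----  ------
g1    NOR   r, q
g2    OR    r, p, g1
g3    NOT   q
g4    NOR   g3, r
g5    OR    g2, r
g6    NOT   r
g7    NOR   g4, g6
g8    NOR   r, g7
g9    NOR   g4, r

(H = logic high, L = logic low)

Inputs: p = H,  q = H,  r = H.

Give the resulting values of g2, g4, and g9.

g2 = H  g4 = L  g9 = L

g1 = r NOR q = H NOR H = L
g2 = r OR p OR g1 = H OR H OR L = H
g3 = NOT q = NOT H = L
g4 = g3 NOR r = L NOR H = L
g9 = g4 NOR r = L NOR H = L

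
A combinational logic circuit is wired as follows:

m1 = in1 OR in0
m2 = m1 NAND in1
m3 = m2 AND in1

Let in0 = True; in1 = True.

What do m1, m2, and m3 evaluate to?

m1 = True, m2 = False, m3 = False

m1 = in1 OR in0 = True OR True = True
m2 = m1 NAND in1 = True NAND True = False
m3 = m2 AND in1 = False AND True = False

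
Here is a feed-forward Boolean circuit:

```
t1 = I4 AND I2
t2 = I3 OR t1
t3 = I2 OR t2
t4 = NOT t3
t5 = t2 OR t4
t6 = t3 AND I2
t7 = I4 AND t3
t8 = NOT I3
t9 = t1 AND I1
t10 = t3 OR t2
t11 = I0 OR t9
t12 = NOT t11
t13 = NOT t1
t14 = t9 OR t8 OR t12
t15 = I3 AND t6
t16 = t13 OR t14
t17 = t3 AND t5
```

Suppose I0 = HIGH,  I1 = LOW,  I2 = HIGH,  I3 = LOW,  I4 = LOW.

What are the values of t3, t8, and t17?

t1 = I4 AND I2 = LOW AND HIGH = LOW
t2 = I3 OR t1 = LOW OR LOW = LOW
t3 = I2 OR t2 = HIGH OR LOW = HIGH
t4 = NOT t3 = NOT HIGH = LOW
t5 = t2 OR t4 = LOW OR LOW = LOW
t8 = NOT I3 = NOT LOW = HIGH
t17 = t3 AND t5 = HIGH AND LOW = LOW

t3 = HIGH, t8 = HIGH, t17 = LOW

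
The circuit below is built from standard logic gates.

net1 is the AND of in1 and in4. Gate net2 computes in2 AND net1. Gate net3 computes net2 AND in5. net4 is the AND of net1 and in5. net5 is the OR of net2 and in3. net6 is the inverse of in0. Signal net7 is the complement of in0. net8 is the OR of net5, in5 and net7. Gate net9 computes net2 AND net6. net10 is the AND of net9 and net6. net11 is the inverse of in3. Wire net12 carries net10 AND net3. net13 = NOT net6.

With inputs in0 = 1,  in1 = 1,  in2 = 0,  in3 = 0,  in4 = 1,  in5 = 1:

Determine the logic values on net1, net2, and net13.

net1 = 1, net2 = 0, net13 = 1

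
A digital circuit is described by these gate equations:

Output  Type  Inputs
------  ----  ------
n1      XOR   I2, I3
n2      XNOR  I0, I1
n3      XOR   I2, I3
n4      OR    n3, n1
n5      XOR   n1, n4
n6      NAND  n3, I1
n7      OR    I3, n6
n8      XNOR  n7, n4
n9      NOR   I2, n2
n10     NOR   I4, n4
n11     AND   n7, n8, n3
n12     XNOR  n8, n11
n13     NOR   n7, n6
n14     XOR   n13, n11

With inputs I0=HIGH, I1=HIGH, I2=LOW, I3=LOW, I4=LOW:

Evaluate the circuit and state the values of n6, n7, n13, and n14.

n1 = I2 XOR I3 = LOW XOR LOW = LOW
n3 = I2 XOR I3 = LOW XOR LOW = LOW
n4 = n3 OR n1 = LOW OR LOW = LOW
n6 = n3 NAND I1 = LOW NAND HIGH = HIGH
n7 = I3 OR n6 = LOW OR HIGH = HIGH
n8 = n7 XNOR n4 = HIGH XNOR LOW = LOW
n11 = n7 AND n8 AND n3 = HIGH AND LOW AND LOW = LOW
n13 = n7 NOR n6 = HIGH NOR HIGH = LOW
n14 = n13 XOR n11 = LOW XOR LOW = LOW

n6 = HIGH; n7 = HIGH; n13 = LOW; n14 = LOW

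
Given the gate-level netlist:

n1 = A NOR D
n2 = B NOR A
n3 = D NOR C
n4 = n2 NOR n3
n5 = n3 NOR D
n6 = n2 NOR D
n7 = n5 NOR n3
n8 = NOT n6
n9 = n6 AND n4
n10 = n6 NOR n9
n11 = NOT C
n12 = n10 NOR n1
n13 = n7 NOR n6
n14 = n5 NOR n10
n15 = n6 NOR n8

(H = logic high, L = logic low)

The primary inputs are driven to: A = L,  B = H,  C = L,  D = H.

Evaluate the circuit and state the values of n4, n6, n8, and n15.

n4 = H; n6 = L; n8 = H; n15 = L

n2 = B NOR A = H NOR L = L
n3 = D NOR C = H NOR L = L
n4 = n2 NOR n3 = L NOR L = H
n6 = n2 NOR D = L NOR H = L
n8 = NOT n6 = NOT L = H
n15 = n6 NOR n8 = L NOR H = L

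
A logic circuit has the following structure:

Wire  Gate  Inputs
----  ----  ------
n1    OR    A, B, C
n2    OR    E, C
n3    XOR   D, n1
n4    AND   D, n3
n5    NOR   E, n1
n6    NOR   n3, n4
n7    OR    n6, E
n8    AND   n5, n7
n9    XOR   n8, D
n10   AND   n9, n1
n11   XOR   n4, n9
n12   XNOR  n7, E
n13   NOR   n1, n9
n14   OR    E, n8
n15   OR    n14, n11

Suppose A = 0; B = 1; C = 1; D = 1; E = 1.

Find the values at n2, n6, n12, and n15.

n1 = A OR B OR C = 0 OR 1 OR 1 = 1
n2 = E OR C = 1 OR 1 = 1
n3 = D XOR n1 = 1 XOR 1 = 0
n4 = D AND n3 = 1 AND 0 = 0
n5 = E NOR n1 = 1 NOR 1 = 0
n6 = n3 NOR n4 = 0 NOR 0 = 1
n7 = n6 OR E = 1 OR 1 = 1
n8 = n5 AND n7 = 0 AND 1 = 0
n9 = n8 XOR D = 0 XOR 1 = 1
n11 = n4 XOR n9 = 0 XOR 1 = 1
n12 = n7 XNOR E = 1 XNOR 1 = 1
n14 = E OR n8 = 1 OR 0 = 1
n15 = n14 OR n11 = 1 OR 1 = 1

n2 = 1; n6 = 1; n12 = 1; n15 = 1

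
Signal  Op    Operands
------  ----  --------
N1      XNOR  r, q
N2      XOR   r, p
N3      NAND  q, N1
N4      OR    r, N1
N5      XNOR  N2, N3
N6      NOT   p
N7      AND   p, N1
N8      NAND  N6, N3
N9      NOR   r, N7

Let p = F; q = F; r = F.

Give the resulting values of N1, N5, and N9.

N1 = T; N5 = F; N9 = T

N1 = r XNOR q = F XNOR F = T
N2 = r XOR p = F XOR F = F
N3 = q NAND N1 = F NAND T = T
N5 = N2 XNOR N3 = F XNOR T = F
N7 = p AND N1 = F AND T = F
N9 = r NOR N7 = F NOR F = T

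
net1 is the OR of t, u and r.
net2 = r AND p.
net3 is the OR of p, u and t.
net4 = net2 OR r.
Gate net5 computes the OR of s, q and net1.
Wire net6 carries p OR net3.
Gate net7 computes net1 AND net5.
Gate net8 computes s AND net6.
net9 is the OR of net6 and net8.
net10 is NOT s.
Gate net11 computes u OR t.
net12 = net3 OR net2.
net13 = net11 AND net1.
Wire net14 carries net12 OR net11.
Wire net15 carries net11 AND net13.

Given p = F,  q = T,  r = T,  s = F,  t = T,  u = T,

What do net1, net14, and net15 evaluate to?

net1 = T, net14 = T, net15 = T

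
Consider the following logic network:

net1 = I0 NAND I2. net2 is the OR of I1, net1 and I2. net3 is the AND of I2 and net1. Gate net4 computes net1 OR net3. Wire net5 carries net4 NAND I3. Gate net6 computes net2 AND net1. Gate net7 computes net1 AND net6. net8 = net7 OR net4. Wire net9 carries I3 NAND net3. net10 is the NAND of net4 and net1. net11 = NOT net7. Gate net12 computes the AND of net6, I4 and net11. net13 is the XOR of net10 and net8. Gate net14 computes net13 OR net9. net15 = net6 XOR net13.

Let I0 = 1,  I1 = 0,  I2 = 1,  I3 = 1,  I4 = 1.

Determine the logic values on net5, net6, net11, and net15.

net5 = 1  net6 = 0  net11 = 1  net15 = 1

net1 = I0 NAND I2 = 1 NAND 1 = 0
net2 = I1 OR net1 OR I2 = 0 OR 0 OR 1 = 1
net3 = I2 AND net1 = 1 AND 0 = 0
net4 = net1 OR net3 = 0 OR 0 = 0
net5 = net4 NAND I3 = 0 NAND 1 = 1
net6 = net2 AND net1 = 1 AND 0 = 0
net7 = net1 AND net6 = 0 AND 0 = 0
net8 = net7 OR net4 = 0 OR 0 = 0
net10 = net4 NAND net1 = 0 NAND 0 = 1
net11 = NOT net7 = NOT 0 = 1
net13 = net10 XOR net8 = 1 XOR 0 = 1
net15 = net6 XOR net13 = 0 XOR 1 = 1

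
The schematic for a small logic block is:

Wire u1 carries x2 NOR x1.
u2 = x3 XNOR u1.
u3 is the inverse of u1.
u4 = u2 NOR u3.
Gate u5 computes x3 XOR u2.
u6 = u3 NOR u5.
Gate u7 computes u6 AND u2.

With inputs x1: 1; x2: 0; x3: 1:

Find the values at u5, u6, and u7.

u1 = x2 NOR x1 = 0 NOR 1 = 0
u2 = x3 XNOR u1 = 1 XNOR 0 = 0
u3 = NOT u1 = NOT 0 = 1
u5 = x3 XOR u2 = 1 XOR 0 = 1
u6 = u3 NOR u5 = 1 NOR 1 = 0
u7 = u6 AND u2 = 0 AND 0 = 0

u5 = 1, u6 = 0, u7 = 0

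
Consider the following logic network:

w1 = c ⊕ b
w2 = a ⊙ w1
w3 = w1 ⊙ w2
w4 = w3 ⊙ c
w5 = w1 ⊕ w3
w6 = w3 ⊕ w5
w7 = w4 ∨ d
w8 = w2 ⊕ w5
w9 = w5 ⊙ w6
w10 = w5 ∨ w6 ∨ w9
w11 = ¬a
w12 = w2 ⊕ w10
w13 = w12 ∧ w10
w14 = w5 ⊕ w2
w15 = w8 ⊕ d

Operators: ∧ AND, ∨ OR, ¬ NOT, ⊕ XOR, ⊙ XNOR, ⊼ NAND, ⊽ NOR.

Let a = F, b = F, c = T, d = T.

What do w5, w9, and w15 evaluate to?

w5 = T; w9 = T; w15 = F

w1 = c XOR b = T XOR F = T
w2 = a XNOR w1 = F XNOR T = F
w3 = w1 XNOR w2 = T XNOR F = F
w5 = w1 XOR w3 = T XOR F = T
w6 = w3 XOR w5 = F XOR T = T
w8 = w2 XOR w5 = F XOR T = T
w9 = w5 XNOR w6 = T XNOR T = T
w15 = w8 XOR d = T XOR T = F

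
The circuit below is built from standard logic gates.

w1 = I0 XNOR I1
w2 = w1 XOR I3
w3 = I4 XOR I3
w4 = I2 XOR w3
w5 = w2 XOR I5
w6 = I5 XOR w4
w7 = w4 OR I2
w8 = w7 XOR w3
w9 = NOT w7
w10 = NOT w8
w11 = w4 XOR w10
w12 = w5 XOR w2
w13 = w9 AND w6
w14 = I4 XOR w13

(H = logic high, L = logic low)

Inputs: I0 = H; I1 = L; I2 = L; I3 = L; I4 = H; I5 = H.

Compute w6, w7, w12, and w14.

w1 = I0 XNOR I1 = H XNOR L = L
w2 = w1 XOR I3 = L XOR L = L
w3 = I4 XOR I3 = H XOR L = H
w4 = I2 XOR w3 = L XOR H = H
w5 = w2 XOR I5 = L XOR H = H
w6 = I5 XOR w4 = H XOR H = L
w7 = w4 OR I2 = H OR L = H
w9 = NOT w7 = NOT H = L
w12 = w5 XOR w2 = H XOR L = H
w13 = w9 AND w6 = L AND L = L
w14 = I4 XOR w13 = H XOR L = H

w6 = L, w7 = H, w12 = H, w14 = H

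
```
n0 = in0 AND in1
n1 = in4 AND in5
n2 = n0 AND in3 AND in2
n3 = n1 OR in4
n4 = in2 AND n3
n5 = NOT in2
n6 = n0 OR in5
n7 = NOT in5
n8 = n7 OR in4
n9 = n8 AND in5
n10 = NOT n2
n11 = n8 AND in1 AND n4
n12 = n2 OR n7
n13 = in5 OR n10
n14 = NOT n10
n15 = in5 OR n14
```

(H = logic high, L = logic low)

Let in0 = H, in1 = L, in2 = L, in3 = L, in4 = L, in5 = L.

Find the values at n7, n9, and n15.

n7 = H, n9 = L, n15 = L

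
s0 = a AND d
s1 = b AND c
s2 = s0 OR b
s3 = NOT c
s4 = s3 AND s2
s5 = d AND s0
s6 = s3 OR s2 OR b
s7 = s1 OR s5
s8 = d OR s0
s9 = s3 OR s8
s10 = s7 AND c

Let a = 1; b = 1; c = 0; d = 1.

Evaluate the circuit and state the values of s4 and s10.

s0 = a AND d = 1 AND 1 = 1
s1 = b AND c = 1 AND 0 = 0
s2 = s0 OR b = 1 OR 1 = 1
s3 = NOT c = NOT 0 = 1
s4 = s3 AND s2 = 1 AND 1 = 1
s5 = d AND s0 = 1 AND 1 = 1
s7 = s1 OR s5 = 0 OR 1 = 1
s10 = s7 AND c = 1 AND 0 = 0

s4 = 1, s10 = 0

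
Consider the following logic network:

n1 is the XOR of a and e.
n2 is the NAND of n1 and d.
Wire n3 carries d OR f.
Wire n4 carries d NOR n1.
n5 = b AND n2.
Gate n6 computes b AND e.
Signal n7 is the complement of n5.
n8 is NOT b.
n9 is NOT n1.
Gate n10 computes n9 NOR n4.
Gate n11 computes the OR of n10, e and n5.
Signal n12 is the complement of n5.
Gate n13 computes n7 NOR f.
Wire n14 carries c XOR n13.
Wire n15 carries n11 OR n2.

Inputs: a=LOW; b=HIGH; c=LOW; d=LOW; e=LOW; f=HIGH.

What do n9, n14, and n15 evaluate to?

n9 = HIGH, n14 = LOW, n15 = HIGH

n1 = a XOR e = LOW XOR LOW = LOW
n2 = n1 NAND d = LOW NAND LOW = HIGH
n4 = d NOR n1 = LOW NOR LOW = HIGH
n5 = b AND n2 = HIGH AND HIGH = HIGH
n7 = NOT n5 = NOT HIGH = LOW
n9 = NOT n1 = NOT LOW = HIGH
n10 = n9 NOR n4 = HIGH NOR HIGH = LOW
n11 = n10 OR e OR n5 = LOW OR LOW OR HIGH = HIGH
n13 = n7 NOR f = LOW NOR HIGH = LOW
n14 = c XOR n13 = LOW XOR LOW = LOW
n15 = n11 OR n2 = HIGH OR HIGH = HIGH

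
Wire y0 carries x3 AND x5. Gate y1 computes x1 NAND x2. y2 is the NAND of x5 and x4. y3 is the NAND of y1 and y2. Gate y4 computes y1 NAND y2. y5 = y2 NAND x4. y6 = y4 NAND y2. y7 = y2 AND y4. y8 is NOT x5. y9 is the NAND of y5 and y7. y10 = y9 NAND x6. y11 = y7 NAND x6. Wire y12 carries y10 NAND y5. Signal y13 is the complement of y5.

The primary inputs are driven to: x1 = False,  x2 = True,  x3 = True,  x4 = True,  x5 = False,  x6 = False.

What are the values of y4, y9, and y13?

y4 = False, y9 = True, y13 = True

y1 = x1 NAND x2 = False NAND True = True
y2 = x5 NAND x4 = False NAND True = True
y4 = y1 NAND y2 = True NAND True = False
y5 = y2 NAND x4 = True NAND True = False
y7 = y2 AND y4 = True AND False = False
y9 = y5 NAND y7 = False NAND False = True
y13 = NOT y5 = NOT False = True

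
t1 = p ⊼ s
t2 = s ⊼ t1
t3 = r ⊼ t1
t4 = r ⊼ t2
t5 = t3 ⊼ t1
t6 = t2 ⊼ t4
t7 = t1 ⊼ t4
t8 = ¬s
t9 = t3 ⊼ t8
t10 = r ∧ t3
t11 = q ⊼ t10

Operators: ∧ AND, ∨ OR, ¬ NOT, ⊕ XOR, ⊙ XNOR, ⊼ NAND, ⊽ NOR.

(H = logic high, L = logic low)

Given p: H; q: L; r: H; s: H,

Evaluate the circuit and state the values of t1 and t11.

t1 = p NAND s = H NAND H = L
t3 = r NAND t1 = H NAND L = H
t10 = r AND t3 = H AND H = H
t11 = q NAND t10 = L NAND H = H

t1 = L  t11 = H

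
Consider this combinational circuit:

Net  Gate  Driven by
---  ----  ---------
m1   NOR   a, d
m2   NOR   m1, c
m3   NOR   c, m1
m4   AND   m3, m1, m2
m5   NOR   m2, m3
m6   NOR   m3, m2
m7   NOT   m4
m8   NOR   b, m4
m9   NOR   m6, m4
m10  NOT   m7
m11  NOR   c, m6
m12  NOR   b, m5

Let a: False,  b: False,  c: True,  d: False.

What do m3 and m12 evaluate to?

m3 = False, m12 = False

m1 = a NOR d = False NOR False = True
m2 = m1 NOR c = True NOR True = False
m3 = c NOR m1 = True NOR True = False
m5 = m2 NOR m3 = False NOR False = True
m12 = b NOR m5 = False NOR True = False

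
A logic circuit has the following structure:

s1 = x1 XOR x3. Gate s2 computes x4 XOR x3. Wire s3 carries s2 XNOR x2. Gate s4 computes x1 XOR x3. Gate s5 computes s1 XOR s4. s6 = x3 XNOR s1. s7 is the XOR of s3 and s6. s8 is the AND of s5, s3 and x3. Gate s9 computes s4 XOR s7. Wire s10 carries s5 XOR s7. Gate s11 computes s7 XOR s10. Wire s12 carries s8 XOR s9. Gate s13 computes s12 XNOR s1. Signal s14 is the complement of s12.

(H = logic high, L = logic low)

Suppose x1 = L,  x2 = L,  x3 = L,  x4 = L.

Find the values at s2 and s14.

s1 = x1 XOR x3 = L XOR L = L
s2 = x4 XOR x3 = L XOR L = L
s3 = s2 XNOR x2 = L XNOR L = H
s4 = x1 XOR x3 = L XOR L = L
s5 = s1 XOR s4 = L XOR L = L
s6 = x3 XNOR s1 = L XNOR L = H
s7 = s3 XOR s6 = H XOR H = L
s8 = s5 AND s3 AND x3 = L AND H AND L = L
s9 = s4 XOR s7 = L XOR L = L
s12 = s8 XOR s9 = L XOR L = L
s14 = NOT s12 = NOT L = H

s2 = L  s14 = H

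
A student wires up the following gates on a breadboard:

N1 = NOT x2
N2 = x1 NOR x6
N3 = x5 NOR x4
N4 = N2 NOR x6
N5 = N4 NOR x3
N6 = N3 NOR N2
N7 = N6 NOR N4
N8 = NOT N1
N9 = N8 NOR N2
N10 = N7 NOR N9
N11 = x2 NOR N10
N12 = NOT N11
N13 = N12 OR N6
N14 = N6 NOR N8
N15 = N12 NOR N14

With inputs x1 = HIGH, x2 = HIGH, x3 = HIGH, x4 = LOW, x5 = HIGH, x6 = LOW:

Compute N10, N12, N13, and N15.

N1 = NOT x2 = NOT HIGH = LOW
N2 = x1 NOR x6 = HIGH NOR LOW = LOW
N3 = x5 NOR x4 = HIGH NOR LOW = LOW
N4 = N2 NOR x6 = LOW NOR LOW = HIGH
N6 = N3 NOR N2 = LOW NOR LOW = HIGH
N7 = N6 NOR N4 = HIGH NOR HIGH = LOW
N8 = NOT N1 = NOT LOW = HIGH
N9 = N8 NOR N2 = HIGH NOR LOW = LOW
N10 = N7 NOR N9 = LOW NOR LOW = HIGH
N11 = x2 NOR N10 = HIGH NOR HIGH = LOW
N12 = NOT N11 = NOT LOW = HIGH
N13 = N12 OR N6 = HIGH OR HIGH = HIGH
N14 = N6 NOR N8 = HIGH NOR HIGH = LOW
N15 = N12 NOR N14 = HIGH NOR LOW = LOW

N10 = HIGH; N12 = HIGH; N13 = HIGH; N15 = LOW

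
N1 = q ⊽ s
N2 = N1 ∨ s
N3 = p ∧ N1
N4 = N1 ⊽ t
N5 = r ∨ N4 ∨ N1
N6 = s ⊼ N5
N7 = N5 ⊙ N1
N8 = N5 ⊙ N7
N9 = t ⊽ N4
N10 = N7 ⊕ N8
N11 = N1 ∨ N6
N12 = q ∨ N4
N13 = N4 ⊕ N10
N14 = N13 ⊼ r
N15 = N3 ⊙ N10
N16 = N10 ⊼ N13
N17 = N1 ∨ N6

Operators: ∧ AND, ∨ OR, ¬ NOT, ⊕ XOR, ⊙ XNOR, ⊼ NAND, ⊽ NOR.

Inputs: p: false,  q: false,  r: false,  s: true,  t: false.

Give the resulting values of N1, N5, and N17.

N1 = q NOR s = false NOR true = false
N4 = N1 NOR t = false NOR false = true
N5 = r OR N4 OR N1 = false OR true OR false = true
N6 = s NAND N5 = true NAND true = false
N17 = N1 OR N6 = false OR false = false

N1 = false  N5 = true  N17 = false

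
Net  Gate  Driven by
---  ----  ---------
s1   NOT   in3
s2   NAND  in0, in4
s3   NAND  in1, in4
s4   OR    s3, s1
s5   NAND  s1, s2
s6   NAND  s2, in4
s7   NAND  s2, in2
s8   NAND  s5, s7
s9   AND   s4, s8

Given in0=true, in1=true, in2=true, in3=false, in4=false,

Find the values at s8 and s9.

s8 = true, s9 = true

s1 = NOT in3 = NOT false = true
s2 = in0 NAND in4 = true NAND false = true
s3 = in1 NAND in4 = true NAND false = true
s4 = s3 OR s1 = true OR true = true
s5 = s1 NAND s2 = true NAND true = false
s7 = s2 NAND in2 = true NAND true = false
s8 = s5 NAND s7 = false NAND false = true
s9 = s4 AND s8 = true AND true = true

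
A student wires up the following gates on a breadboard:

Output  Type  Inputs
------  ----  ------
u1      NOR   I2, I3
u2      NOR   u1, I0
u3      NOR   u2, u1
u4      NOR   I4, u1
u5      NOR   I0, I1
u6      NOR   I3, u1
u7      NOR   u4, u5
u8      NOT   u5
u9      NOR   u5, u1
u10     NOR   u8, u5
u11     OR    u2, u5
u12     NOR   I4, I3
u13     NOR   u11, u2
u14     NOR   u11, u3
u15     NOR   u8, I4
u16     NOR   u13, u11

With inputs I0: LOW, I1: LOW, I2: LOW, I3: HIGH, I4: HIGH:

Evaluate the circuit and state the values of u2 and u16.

u2 = HIGH  u16 = LOW

u1 = I2 NOR I3 = LOW NOR HIGH = LOW
u2 = u1 NOR I0 = LOW NOR LOW = HIGH
u5 = I0 NOR I1 = LOW NOR LOW = HIGH
u11 = u2 OR u5 = HIGH OR HIGH = HIGH
u13 = u11 NOR u2 = HIGH NOR HIGH = LOW
u16 = u13 NOR u11 = LOW NOR HIGH = LOW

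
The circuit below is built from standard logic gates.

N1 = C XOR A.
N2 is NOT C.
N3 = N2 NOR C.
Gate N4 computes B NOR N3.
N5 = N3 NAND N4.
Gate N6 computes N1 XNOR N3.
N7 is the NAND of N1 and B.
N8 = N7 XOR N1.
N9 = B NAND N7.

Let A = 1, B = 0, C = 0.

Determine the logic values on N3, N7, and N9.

N3 = 0  N7 = 1  N9 = 1

N1 = C XOR A = 0 XOR 1 = 1
N2 = NOT C = NOT 0 = 1
N3 = N2 NOR C = 1 NOR 0 = 0
N7 = N1 NAND B = 1 NAND 0 = 1
N9 = B NAND N7 = 0 NAND 1 = 1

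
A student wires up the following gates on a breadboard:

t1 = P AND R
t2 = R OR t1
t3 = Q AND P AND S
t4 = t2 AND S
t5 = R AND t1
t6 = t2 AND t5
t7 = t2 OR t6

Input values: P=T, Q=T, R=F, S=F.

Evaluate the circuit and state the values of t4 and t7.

t1 = P AND R = T AND F = F
t2 = R OR t1 = F OR F = F
t4 = t2 AND S = F AND F = F
t5 = R AND t1 = F AND F = F
t6 = t2 AND t5 = F AND F = F
t7 = t2 OR t6 = F OR F = F

t4 = F, t7 = F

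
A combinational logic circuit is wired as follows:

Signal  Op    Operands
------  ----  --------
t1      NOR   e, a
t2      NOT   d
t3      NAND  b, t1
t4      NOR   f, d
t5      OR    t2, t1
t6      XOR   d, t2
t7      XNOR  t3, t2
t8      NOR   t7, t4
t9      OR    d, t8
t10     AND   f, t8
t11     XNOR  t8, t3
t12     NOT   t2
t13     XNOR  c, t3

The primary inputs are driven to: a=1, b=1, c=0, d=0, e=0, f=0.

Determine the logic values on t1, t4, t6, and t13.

t1 = e NOR a = 0 NOR 1 = 0
t2 = NOT d = NOT 0 = 1
t3 = b NAND t1 = 1 NAND 0 = 1
t4 = f NOR d = 0 NOR 0 = 1
t6 = d XOR t2 = 0 XOR 1 = 1
t13 = c XNOR t3 = 0 XNOR 1 = 0

t1 = 0, t4 = 1, t6 = 1, t13 = 0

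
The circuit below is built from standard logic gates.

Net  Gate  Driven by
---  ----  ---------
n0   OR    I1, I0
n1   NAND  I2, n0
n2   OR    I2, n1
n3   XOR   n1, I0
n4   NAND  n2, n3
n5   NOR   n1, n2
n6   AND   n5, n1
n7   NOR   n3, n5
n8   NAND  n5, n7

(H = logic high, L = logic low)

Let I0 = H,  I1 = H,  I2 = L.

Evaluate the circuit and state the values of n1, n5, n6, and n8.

n0 = I1 OR I0 = H OR H = H
n1 = I2 NAND n0 = L NAND H = H
n2 = I2 OR n1 = L OR H = H
n3 = n1 XOR I0 = H XOR H = L
n5 = n1 NOR n2 = H NOR H = L
n6 = n5 AND n1 = L AND H = L
n7 = n3 NOR n5 = L NOR L = H
n8 = n5 NAND n7 = L NAND H = H

n1 = H, n5 = L, n6 = L, n8 = H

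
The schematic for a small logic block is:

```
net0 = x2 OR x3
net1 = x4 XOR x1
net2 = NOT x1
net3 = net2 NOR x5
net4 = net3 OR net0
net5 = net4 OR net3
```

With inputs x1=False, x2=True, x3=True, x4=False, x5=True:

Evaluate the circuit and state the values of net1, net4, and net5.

net1 = False, net4 = True, net5 = True

net0 = x2 OR x3 = True OR True = True
net1 = x4 XOR x1 = False XOR False = False
net2 = NOT x1 = NOT False = True
net3 = net2 NOR x5 = True NOR True = False
net4 = net3 OR net0 = False OR True = True
net5 = net4 OR net3 = True OR False = True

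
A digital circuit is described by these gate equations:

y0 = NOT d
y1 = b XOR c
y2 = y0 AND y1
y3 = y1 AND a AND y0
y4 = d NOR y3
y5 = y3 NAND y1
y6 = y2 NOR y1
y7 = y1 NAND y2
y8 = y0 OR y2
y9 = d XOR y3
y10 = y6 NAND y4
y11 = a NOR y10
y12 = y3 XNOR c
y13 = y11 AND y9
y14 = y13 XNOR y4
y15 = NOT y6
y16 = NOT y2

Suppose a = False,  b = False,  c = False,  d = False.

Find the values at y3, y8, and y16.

y3 = False, y8 = True, y16 = True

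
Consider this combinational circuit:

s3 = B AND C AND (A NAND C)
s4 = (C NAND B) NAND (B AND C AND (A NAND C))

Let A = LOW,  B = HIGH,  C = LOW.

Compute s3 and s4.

s3 = LOW, s4 = HIGH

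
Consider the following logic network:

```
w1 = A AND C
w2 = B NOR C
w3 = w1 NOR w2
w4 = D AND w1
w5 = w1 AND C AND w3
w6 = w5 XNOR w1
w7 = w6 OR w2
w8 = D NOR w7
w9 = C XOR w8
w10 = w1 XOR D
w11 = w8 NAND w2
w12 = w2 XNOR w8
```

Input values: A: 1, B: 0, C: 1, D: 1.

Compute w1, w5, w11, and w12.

w1 = 1, w5 = 0, w11 = 1, w12 = 1

w1 = A AND C = 1 AND 1 = 1
w2 = B NOR C = 0 NOR 1 = 0
w3 = w1 NOR w2 = 1 NOR 0 = 0
w5 = w1 AND C AND w3 = 1 AND 1 AND 0 = 0
w6 = w5 XNOR w1 = 0 XNOR 1 = 0
w7 = w6 OR w2 = 0 OR 0 = 0
w8 = D NOR w7 = 1 NOR 0 = 0
w11 = w8 NAND w2 = 0 NAND 0 = 1
w12 = w2 XNOR w8 = 0 XNOR 0 = 1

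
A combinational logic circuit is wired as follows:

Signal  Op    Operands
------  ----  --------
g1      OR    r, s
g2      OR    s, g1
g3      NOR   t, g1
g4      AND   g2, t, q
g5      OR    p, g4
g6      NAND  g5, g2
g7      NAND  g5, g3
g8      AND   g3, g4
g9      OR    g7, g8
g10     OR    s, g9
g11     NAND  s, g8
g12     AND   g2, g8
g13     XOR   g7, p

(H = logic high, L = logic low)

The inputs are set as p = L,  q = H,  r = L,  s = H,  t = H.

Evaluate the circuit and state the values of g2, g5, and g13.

g2 = H; g5 = H; g13 = H

g1 = r OR s = L OR H = H
g2 = s OR g1 = H OR H = H
g3 = t NOR g1 = H NOR H = L
g4 = g2 AND t AND q = H AND H AND H = H
g5 = p OR g4 = L OR H = H
g7 = g5 NAND g3 = H NAND L = H
g13 = g7 XOR p = H XOR L = H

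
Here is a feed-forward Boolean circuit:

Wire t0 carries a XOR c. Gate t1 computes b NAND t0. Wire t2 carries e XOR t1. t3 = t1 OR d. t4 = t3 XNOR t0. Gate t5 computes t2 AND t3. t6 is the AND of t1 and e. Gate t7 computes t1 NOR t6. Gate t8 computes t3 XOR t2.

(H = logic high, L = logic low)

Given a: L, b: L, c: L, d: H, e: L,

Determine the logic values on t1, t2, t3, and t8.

t1 = H, t2 = H, t3 = H, t8 = L

t0 = a XOR c = L XOR L = L
t1 = b NAND t0 = L NAND L = H
t2 = e XOR t1 = L XOR H = H
t3 = t1 OR d = H OR H = H
t8 = t3 XOR t2 = H XOR H = L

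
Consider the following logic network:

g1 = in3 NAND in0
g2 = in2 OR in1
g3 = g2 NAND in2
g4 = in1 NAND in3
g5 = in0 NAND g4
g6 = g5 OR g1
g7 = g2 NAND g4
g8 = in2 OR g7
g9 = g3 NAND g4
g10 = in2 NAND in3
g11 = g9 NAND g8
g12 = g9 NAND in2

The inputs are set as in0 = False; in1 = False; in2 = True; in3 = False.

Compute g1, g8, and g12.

g1 = in3 NAND in0 = False NAND False = True
g2 = in2 OR in1 = True OR False = True
g3 = g2 NAND in2 = True NAND True = False
g4 = in1 NAND in3 = False NAND False = True
g7 = g2 NAND g4 = True NAND True = False
g8 = in2 OR g7 = True OR False = True
g9 = g3 NAND g4 = False NAND True = True
g12 = g9 NAND in2 = True NAND True = False

g1 = True; g8 = True; g12 = False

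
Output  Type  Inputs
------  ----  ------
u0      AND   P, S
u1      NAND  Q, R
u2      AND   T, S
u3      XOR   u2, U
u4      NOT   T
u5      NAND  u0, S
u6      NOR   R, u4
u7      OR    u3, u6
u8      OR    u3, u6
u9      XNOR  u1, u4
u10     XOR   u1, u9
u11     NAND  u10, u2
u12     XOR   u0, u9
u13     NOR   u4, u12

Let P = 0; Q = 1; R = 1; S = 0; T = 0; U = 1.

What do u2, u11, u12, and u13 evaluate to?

u2 = 0, u11 = 1, u12 = 0, u13 = 0

u0 = P AND S = 0 AND 0 = 0
u1 = Q NAND R = 1 NAND 1 = 0
u2 = T AND S = 0 AND 0 = 0
u4 = NOT T = NOT 0 = 1
u9 = u1 XNOR u4 = 0 XNOR 1 = 0
u10 = u1 XOR u9 = 0 XOR 0 = 0
u11 = u10 NAND u2 = 0 NAND 0 = 1
u12 = u0 XOR u9 = 0 XOR 0 = 0
u13 = u4 NOR u12 = 1 NOR 0 = 0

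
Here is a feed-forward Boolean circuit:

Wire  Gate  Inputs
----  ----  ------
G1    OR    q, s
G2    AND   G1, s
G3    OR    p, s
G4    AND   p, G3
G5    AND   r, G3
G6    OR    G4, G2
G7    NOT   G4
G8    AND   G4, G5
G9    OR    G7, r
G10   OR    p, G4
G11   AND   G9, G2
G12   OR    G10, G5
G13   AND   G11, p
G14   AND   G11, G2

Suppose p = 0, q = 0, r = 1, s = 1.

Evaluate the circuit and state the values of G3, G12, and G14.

G3 = 1; G12 = 1; G14 = 1

G1 = q OR s = 0 OR 1 = 1
G2 = G1 AND s = 1 AND 1 = 1
G3 = p OR s = 0 OR 1 = 1
G4 = p AND G3 = 0 AND 1 = 0
G5 = r AND G3 = 1 AND 1 = 1
G7 = NOT G4 = NOT 0 = 1
G9 = G7 OR r = 1 OR 1 = 1
G10 = p OR G4 = 0 OR 0 = 0
G11 = G9 AND G2 = 1 AND 1 = 1
G12 = G10 OR G5 = 0 OR 1 = 1
G14 = G11 AND G2 = 1 AND 1 = 1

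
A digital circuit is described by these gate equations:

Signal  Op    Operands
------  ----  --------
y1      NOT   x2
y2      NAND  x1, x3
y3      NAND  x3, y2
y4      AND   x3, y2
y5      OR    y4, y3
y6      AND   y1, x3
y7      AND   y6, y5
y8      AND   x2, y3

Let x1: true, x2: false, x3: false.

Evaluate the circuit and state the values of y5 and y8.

y2 = x1 NAND x3 = true NAND false = true
y3 = x3 NAND y2 = false NAND true = true
y4 = x3 AND y2 = false AND true = false
y5 = y4 OR y3 = false OR true = true
y8 = x2 AND y3 = false AND true = false

y5 = true, y8 = false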